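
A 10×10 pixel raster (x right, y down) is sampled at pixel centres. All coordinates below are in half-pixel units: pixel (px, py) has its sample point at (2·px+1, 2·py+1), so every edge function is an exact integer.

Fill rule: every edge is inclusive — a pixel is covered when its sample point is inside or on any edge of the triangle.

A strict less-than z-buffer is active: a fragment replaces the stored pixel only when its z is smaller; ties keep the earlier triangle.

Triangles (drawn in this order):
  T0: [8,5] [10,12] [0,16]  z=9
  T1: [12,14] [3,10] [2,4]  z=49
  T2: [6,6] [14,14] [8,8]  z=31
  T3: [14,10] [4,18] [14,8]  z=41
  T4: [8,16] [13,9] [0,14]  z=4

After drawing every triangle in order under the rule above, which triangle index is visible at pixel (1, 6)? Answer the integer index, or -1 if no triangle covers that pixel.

T0:
  2·area = 78
  edge (8, 5)→(10, 12): d=(2,7) inclusive
  edge (10, 12)→(0, 16): d=(-10,4) inclusive
  edge (0, 16)→(8, 5): d=(8,-11) inclusive
    (3,3)@(7, 7): e=[11,62,5] → X
    (4,3)@(9, 7): e=[-3,54,27] → .
    (3,4)@(7, 9): e=[15,42,21] → X
    (4,4)@(9, 9): e=[1,34,43] → X
    (5,4)@(11, 9): e=[-13,26,65] → .
    (2,5)@(5, 11): e=[33,30,15] → X
    (5,5)@(11, 11): e=[-9,6,81] → .
    (1,6)@(3, 13): e=[51,18,9] → X
    (4,6)@(9, 13): e=[9,-6,75] → .
    (0,7)@(1, 15): e=[69,6,3] → X
    (1,7)@(3, 15): e=[55,-2,25] → .
    (2,7)@(5, 15): e=[41,-10,47] → .
  covered (10 px):
    . . . . . . . . . .
    . . . . . . . . . .
    . . . . . . . . . .
    . . . X . . . . . .
    . . . X X . . . . .
    . . X X X . . . . .
    . X X X . . . . . .
    X . . . . . . . . .
    . . . . . . . . . .
    . . . . . . . . . .
T1:
  2·area = 50
  edge (12, 14)→(3, 10): d=(-9,-4) inclusive
  edge (3, 10)→(2, 4): d=(-1,-6) inclusive
  edge (2, 4)→(12, 14): d=(10,10) inclusive
    (0,1)@(1, 3): e=[55,-5,0] → .  [on edge]
    (1,2)@(3, 5): e=[45,5,0] → X  [on edge]
    (2,2)@(5, 5): e=[53,17,-20] → .
    (1,3)@(3, 7): e=[27,3,20] → X
    (2,3)@(5, 7): e=[35,15,0] → X  [on edge]
    (3,3)@(7, 7): e=[43,27,-20] → .
    (1,4)@(3, 9): e=[9,1,40] → X
    (3,4)@(7, 9): e=[25,25,0] → X  [on edge]
    (4,4)@(9, 9): e=[33,37,-20] → .
    (1,5)@(3, 11): e=[-9,-1,60] → .
    (2,5)@(5, 11): e=[-1,11,40] → .
    (3,5)@(7, 11): e=[7,23,20] → X
    (4,5)@(9, 11): e=[15,35,0] → X  [on edge]
    (5,6)@(11, 13): e=[5,45,0] → X  [on edge]
    (6,7)@(13, 15): e=[-5,55,0] → .  [on edge]
    (7,8)@(15, 17): e=[-15,65,0] → .  [on edge]
    (8,9)@(17, 19): e=[-25,75,0] → .  [on edge]
  covered (9 px):
    . . . . . . . . . .
    . . . . . . . . . .
    . X . . . . . . . .
    . X X . . . . . . .
    . X X X . . . . . .
    . . . X X . . . . .
    . . . . . X . . . .
    . . . . . . . . . .
    . . . . . . . . . .
    . . . . . . . . . .
T2:
  degenerate (2·area = 0) — covers nothing
T3:
  2·area = 20
  edge (14, 10)→(4, 18): d=(-10,8) inclusive
  edge (4, 18)→(14, 8): d=(10,-10) inclusive
  edge (14, 8)→(14, 10): d=(0,2) inclusive
    (9,1)@(19, 3): e=[30,0,-10] → .  [on edge]
    (8,2)@(17, 5): e=[26,0,-6] → .  [on edge]
    (7,3)@(15, 7): e=[22,0,-2] → .  [on edge]
    (6,4)@(13, 9): e=[18,0,2] → X  [on edge]
    (7,4)@(15, 9): e=[2,20,-2] → .
    (5,5)@(11, 11): e=[14,0,6] → X  [on edge]
    (6,5)@(13, 11): e=[-2,20,2] → .
    (4,6)@(9, 13): e=[10,0,10] → X  [on edge]
    (5,6)@(11, 13): e=[-6,20,6] → .
    (3,7)@(7, 15): e=[6,0,14] → X  [on edge]
    (4,7)@(9, 15): e=[-10,20,10] → .
    (2,8)@(5, 17): e=[2,0,18] → X  [on edge]
    (1,9)@(3, 19): e=[-2,0,22] → .  [on edge]
  covered (5 px):
    . . . . . . . . . .
    . . . . . . . . . .
    . . . . . . . . . .
    . . . . . . . . . .
    . . . . . . X . . .
    . . . . . X . . . .
    . . . . X . . . . .
    . . . X . . . . . .
    . . X . . . . . . .
    . . . . . . . . . .
T4:
  2·area = 66  (B↔C swapped to make it positive)
  edge (8, 16)→(0, 14): d=(-8,-2) inclusive
  edge (0, 14)→(13, 9): d=(13,-5) inclusive
  edge (13, 9)→(8, 16): d=(-5,7) inclusive
    (6,4)@(13, 9): e=[66,0,0] → X  [on edge]
    (7,4)@(15, 9): e=[70,10,-14] → .
    (4,5)@(9, 11): e=[42,6,18] → X
    (5,5)@(11, 11): e=[46,16,4] → X
    (6,5)@(13, 11): e=[50,26,-10] → .
    (1,6)@(3, 13): e=[14,2,50] → X
    (2,6)@(5, 13): e=[18,12,36] → X
    (3,6)@(7, 13): e=[22,22,22] → X
    (5,6)@(11, 13): e=[30,42,-6] → .
    (1,7)@(3, 15): e=[-2,28,40] → .
    (2,7)@(5, 15): e=[2,38,26] → X
    (4,7)@(9, 15): e=[10,58,-2] → .
  covered (9 px):
    . . . . . . . . . .
    . . . . . . . . . .
    . . . . . . . . . .
    . . . . . . . . . .
    . . . . . . X . . .
    . . . . X X . . . .
    . X X X X . . . . .
    . . X X . . . . . .
    . . . . . . . . . .
    . . . . . . . . . .

Z-buffer (winner per pixel, '.' = empty):
  . . . . . . . . . .
  . . . . . . . . . .
  . 1 . . . . . . . .
  . 1 1 0 . . . . . .
  . 1 1 0 0 . 4 . . .
  . . 0 0 4 4 . . . .
  . 4 4 4 4 1 . . . .
  0 . 4 4 . . . . . .
  . . 3 . . . . . . .
  . . . . . . . . . .

Final: 4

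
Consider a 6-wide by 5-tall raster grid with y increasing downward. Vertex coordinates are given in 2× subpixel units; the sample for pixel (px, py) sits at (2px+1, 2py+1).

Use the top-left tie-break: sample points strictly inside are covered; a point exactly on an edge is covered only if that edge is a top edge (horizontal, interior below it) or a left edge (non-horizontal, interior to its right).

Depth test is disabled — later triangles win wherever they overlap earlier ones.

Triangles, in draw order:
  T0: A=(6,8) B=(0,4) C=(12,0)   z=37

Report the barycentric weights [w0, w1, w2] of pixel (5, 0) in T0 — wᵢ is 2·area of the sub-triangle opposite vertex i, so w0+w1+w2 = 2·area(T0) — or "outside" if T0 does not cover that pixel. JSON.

T0:
  2·area = 72
  edge (6, 8)→(0, 4): d=(-6,-4) top-left  bias=+0
  edge (0, 4)→(12, 0): d=(12,-4) top-left  bias=+0
  edge (12, 0)→(6, 8): d=(-6,8) right/bottom  bias=-1
    (4,0)@(9, 1): e=[54,0,18] → #  [on edge]
    (5,0)@(11, 1): e=[62,8,2] → #
    (1,1)@(3, 3): e=[18,0,54] → #  [on edge]
    (2,1)@(5, 3): e=[26,8,38] → #
    (3,1)@(7, 3): e=[34,16,22] → #
    (5,1)@(11, 3): e=[50,32,-10] → ·
    (1,2)@(3, 5): e=[6,24,42] → #
    (4,2)@(9, 5): e=[30,48,-6] → ·
    (1,3)@(3, 7): e=[-6,48,30] → ·
    (2,3)@(5, 7): e=[2,56,14] → #
    (3,3)@(7, 7): e=[10,64,-2] → ·
    (2,4)@(5, 9): e=[-10,80,2] → ·
  covered (10 px):
    · · · · # #
    · # # # # ·
    · # # # · ·
    · · # · · ·
    · · · · · ·

Answer: [8,2,62]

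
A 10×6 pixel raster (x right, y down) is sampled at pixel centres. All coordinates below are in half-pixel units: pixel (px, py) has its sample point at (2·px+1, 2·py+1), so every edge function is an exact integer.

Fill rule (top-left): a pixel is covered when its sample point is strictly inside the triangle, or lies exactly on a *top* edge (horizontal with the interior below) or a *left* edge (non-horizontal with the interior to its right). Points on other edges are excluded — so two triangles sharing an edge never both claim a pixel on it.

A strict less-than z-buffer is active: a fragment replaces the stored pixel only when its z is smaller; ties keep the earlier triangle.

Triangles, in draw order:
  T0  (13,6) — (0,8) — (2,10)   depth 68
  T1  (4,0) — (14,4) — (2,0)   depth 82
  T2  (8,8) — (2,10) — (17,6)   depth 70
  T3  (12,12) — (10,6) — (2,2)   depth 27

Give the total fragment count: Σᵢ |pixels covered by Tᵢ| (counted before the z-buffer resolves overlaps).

T0:
  2·area = 30  (B↔C swapped to make it positive)
  edge (13, 6)→(2, 10): d=(-11,4) right/bottom  bias=-1
  edge (2, 10)→(0, 8): d=(-2,-2) top-left  bias=+0
  edge (0, 8)→(13, 6): d=(13,-2) top-left  bias=+0
    (3,3)@(7, 7): e=[13,16,1] → █
    (4,3)@(9, 7): e=[5,20,5] → █
    (5,3)@(11, 7): e=[-3,24,9] → ·
    (0,4)@(1, 9): e=[15,0,15] → █  [on edge]
    (1,4)@(3, 9): e=[7,4,19] → █
    (2,4)@(5, 9): e=[-1,8,23] → ·
    (3,4)@(7, 9): e=[-9,12,27] → ·
    (4,4)@(9, 9): e=[-17,16,31] → ·
    (0,5)@(1, 11): e=[-7,-4,41] → ·
    (1,5)@(3, 11): e=[-15,0,45] → ·  [on edge]
  covered (4 px):
    · · · · · · · · · ·
    · · · · · · · · · ·
    · · · · · · · · · ·
    · · · █ █ · · · · ·
    █ █ · · · · · · · ·
    · · · · · · · · · ·
T1:
  2·area = 8
  edge (4, 0)→(14, 4): d=(10,4) right/bottom  bias=-1
  edge (14, 4)→(2, 0): d=(-12,-4) top-left  bias=+0
  edge (2, 0)→(4, 0): d=(2,0) top-left  bias=+0
    (2,0)@(5, 1): e=[6,0,2] → █  [on edge]
    (3,0)@(7, 1): e=[-2,8,2] → ·
    (2,1)@(5, 3): e=[26,-24,6] → ·
    (5,1)@(11, 3): e=[2,0,6] → █  [on edge]
    (6,1)@(13, 3): e=[-6,8,6] → ·
    (5,2)@(11, 5): e=[22,-24,10] → ·
    (8,2)@(17, 5): e=[-2,0,10] → ·  [on edge]
  covered (2 px):
    · · █ · · · · · · ·
    · · · · · █ · · · ·
    · · · · · · · · · ·
    · · · · · · · · · ·
    · · · · · · · · · ·
    · · · · · · · · · ·
T2:
  2·area = 6  (B↔C swapped to make it positive)
  edge (8, 8)→(17, 6): d=(9,-2) top-left  bias=+0
  edge (17, 6)→(2, 10): d=(-15,4) right/bottom  bias=-1
  edge (2, 10)→(8, 8): d=(6,-2) top-left  bias=+0
    (8,2)@(17, 5): e=[-9,15,0] → ·  [on edge]
    (5,3)@(11, 7): e=[-3,9,0] → ·  [on edge]
    (6,3)@(13, 7): e=[1,1,4] → █
    (7,3)@(15, 7): e=[5,-7,8] → ·
    (2,4)@(5, 9): e=[3,3,0] → █  [on edge]
    (3,4)@(7, 9): e=[7,-5,4] → ·
    (6,4)@(13, 9): e=[19,-29,16] → ·
    (2,5)@(5, 11): e=[21,-27,12] → ·
  covered (2 px):
    · · · · · · · · · ·
    · · · · · · · · · ·
    · · · · · · · · · ·
    · · · · · · █ · · ·
    · · █ · · · · · · ·
    · · · · · · · · · ·
T3:
  2·area = 40  (B↔C swapped to make it positive)
  edge (12, 12)→(2, 2): d=(-10,-10) top-left  bias=+0
  edge (2, 2)→(10, 6): d=(8,4) right/bottom  bias=-1
  edge (10, 6)→(12, 12): d=(2,6) right/bottom  bias=-1
    (0,0)@(1, 1): e=[0,-4,44] → ·  [on edge]
    (1,1)@(3, 3): e=[0,4,36] → █  [on edge]
    (2,1)@(5, 3): e=[20,-4,24] → ·
    (4,1)@(9, 3): e=[60,-20,0] → ·  [on edge]
    (1,2)@(3, 5): e=[-20,20,40] → ·
    (2,2)@(5, 5): e=[0,12,28] → █  [on edge]
    (3,2)@(7, 5): e=[20,4,16] → █
    (4,2)@(9, 5): e=[40,-4,4] → ·
    (2,3)@(5, 7): e=[-20,28,32] → ·
    (3,3)@(7, 7): e=[0,20,20] → █  [on edge]
    (4,3)@(9, 7): e=[20,12,8] → █
    (5,3)@(11, 7): e=[40,4,-4] → ·
    (4,4)@(9, 9): e=[0,28,12] → █  [on edge]
    (5,4)@(11, 9): e=[20,20,0] → ·  [on edge]
    (5,5)@(11, 11): e=[0,36,4] → █  [on edge]
  covered (7 px):
    · · · · · · · · · ·
    · █ · · · · · · · ·
    · · █ █ · · · · · ·
    · · · █ █ · · · · ·
    · · · · █ · · · · ·
    · · · · · █ · · · ·

Result: 15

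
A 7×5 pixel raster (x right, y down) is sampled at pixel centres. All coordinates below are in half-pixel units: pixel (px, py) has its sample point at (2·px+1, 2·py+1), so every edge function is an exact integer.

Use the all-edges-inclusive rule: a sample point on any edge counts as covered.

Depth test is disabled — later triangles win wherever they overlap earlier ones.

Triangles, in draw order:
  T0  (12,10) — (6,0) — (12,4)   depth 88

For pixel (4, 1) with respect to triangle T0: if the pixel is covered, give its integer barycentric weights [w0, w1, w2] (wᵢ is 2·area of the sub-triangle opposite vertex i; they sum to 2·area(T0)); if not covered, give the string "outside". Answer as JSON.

T0:
  2·area = 36
  edge (12, 10)→(6, 0): d=(-6,-10) inclusive
  edge (6, 0)→(12, 4): d=(6,4) inclusive
  edge (12, 4)→(12, 10): d=(0,6) inclusive
    (3,0)@(7, 1): e=[4,2,30] → █
    (4,0)@(9, 1): e=[24,-6,18] → ·
    (3,1)@(7, 3): e=[-8,14,30] → ·
    (4,1)@(9, 3): e=[12,6,18] → █
    (5,1)@(11, 3): e=[32,-2,6] → ·
    (4,2)@(9, 5): e=[0,18,18] → █  [on edge]
    (5,2)@(11, 5): e=[20,10,6] → █
    (6,2)@(13, 5): e=[40,2,-6] → ·
    (4,3)@(9, 7): e=[-12,30,18] → ·
    (5,3)@(11, 7): e=[8,22,6] → █
    (6,3)@(13, 7): e=[28,14,-6] → ·
    (5,4)@(11, 9): e=[-4,34,6] → ·
  covered (5 px):
    · · · █ · · ·
    · · · · █ · ·
    · · · · █ █ ·
    · · · · · █ ·
    · · · · · · ·

Final: [6,18,12]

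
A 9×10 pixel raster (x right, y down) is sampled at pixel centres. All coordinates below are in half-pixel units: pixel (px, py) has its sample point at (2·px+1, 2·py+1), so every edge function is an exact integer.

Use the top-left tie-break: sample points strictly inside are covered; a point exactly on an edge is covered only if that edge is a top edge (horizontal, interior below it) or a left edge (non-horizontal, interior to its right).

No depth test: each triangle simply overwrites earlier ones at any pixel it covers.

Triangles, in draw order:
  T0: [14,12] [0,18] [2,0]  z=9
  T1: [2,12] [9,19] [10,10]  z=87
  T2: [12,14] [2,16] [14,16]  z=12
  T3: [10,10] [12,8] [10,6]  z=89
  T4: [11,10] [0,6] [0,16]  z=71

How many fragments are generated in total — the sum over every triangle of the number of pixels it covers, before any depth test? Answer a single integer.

T0:
  2·area = 240
  edge (14, 12)→(0, 18): d=(-14,6) right/bottom  bias=-1
  edge (0, 18)→(2, 0): d=(2,-18) top-left  bias=+0
  edge (2, 0)→(14, 12): d=(12,12) right/bottom  bias=-1
    (1,0)@(3, 1): e=[220,20,0] → ·  [on edge]
    (1,1)@(3, 3): e=[192,24,24] → █
    (2,1)@(5, 3): e=[180,60,0] → ·  [on edge]
    (1,2)@(3, 5): e=[164,28,48] → █
    (2,2)@(5, 5): e=[152,64,24] → █
    (3,2)@(7, 5): e=[140,100,0] → ·  [on edge]
    (1,3)@(3, 7): e=[136,32,72] → █
    (3,3)@(7, 7): e=[112,104,24] → █
    (4,3)@(9, 7): e=[100,140,0] → ·  [on edge]
    (0,4)@(1, 9): e=[120,0,120] → █  [on edge]
    (4,4)@(9, 9): e=[72,144,24] → █
    (5,4)@(11, 9): e=[60,180,0] → ·  [on edge]
    (6,5)@(13, 11): e=[20,220,0] → ·  [on edge]
    (7,6)@(15, 13): e=[-20,260,0] → ·  [on edge]
    (3,7)@(7, 15): e=[0,120,120] → ·  [on edge]
    (8,7)@(17, 15): e=[-60,300,0] → ·  [on edge]
  covered (27 px):
    · · · · · · · · ·
    · █ · · · · · · ·
    · █ █ · · · · · ·
    · █ █ █ · · · · ·
    █ █ █ █ █ · · · ·
    █ █ █ █ █ █ · · ·
    █ █ █ █ █ █ · · ·
    █ █ █ · · · · · ·
    █ · · · · · · · ·
    · · · · · · · · ·
T1:
  2·area = 70  (B↔C swapped to make it positive)
  edge (2, 12)→(10, 10): d=(8,-2) top-left  bias=+0
  edge (10, 10)→(9, 19): d=(-1,9) right/bottom  bias=-1
  edge (9, 19)→(2, 12): d=(-7,-7) top-left  bias=+0
    (5,0)@(11, 1): e=[-70,0,140] → ·  [on edge]
    (0,5)@(1, 11): e=[-10,80,0] → ·  [on edge]
    (3,5)@(7, 11): e=[2,26,42] → █
    (4,5)@(9, 11): e=[6,8,56] → █
    (5,5)@(11, 11): e=[10,-10,70] → ·
    (1,6)@(3, 13): e=[10,60,0] → █  [on edge]
    (2,6)@(5, 13): e=[14,42,14] → █
    (5,6)@(11, 13): e=[26,-12,56] → ·
    (1,7)@(3, 15): e=[26,58,-14] → ·
    (2,7)@(5, 15): e=[30,40,0] → █  [on edge]
    (5,7)@(11, 15): e=[42,-14,42] → ·
    (2,8)@(5, 17): e=[46,38,-14] → ·
    (3,8)@(7, 17): e=[50,20,0] → █  [on edge]
    (4,9)@(9, 19): e=[70,0,0] → ·  [on edge]
  covered (11 px):
    · · · · · · · · ·
    · · · · · · · · ·
    · · · · · · · · ·
    · · · · · · · · ·
    · · · · · · · · ·
    · · · █ █ · · · ·
    · █ █ █ █ · · · ·
    · · █ █ █ · · · ·
    · · · █ █ · · · ·
    · · · · · · · · ·
T2:
  2·area = 24  (B↔C swapped to make it positive)
  edge (12, 14)→(14, 16): d=(2,2) right/bottom  bias=-1
  edge (14, 16)→(2, 16): d=(-12,0) right/bottom  bias=-1
  edge (2, 16)→(12, 14): d=(10,-2) top-left  bias=+0
    (0,1)@(1, 3): e=[0,156,-132] → ·  [on edge]
    (1,2)@(3, 5): e=[0,132,-108] → ·  [on edge]
    (2,3)@(5, 7): e=[0,108,-84] → ·  [on edge]
    (3,4)@(7, 9): e=[0,84,-60] → ·  [on edge]
    (4,5)@(9, 11): e=[0,60,-36] → ·  [on edge]
    (5,6)@(11, 13): e=[0,36,-12] → ·  [on edge]
    (8,6)@(17, 13): e=[-12,36,0] → ·  [on edge]
    (3,7)@(7, 15): e=[12,12,0] → █  [on edge]
    (4,7)@(9, 15): e=[8,12,4] → █
    (5,7)@(11, 15): e=[4,12,8] → █
    (6,7)@(13, 15): e=[0,12,12] → ·  [on edge]
    (3,8)@(7, 17): e=[16,-12,20] → ·
    (7,8)@(15, 17): e=[0,-12,36] → ·  [on edge]
    (8,9)@(17, 19): e=[0,-36,60] → ·  [on edge]
  covered (3 px):
    · · · · · · · · ·
    · · · · · · · · ·
    · · · · · · · · ·
    · · · · · · · · ·
    · · · · · · · · ·
    · · · · · · · · ·
    · · · · · · · · ·
    · · · █ █ █ · · ·
    · · · · · · · · ·
    · · · · · · · · ·
T3:
  2·area = 8  (B↔C swapped to make it positive)
  edge (10, 10)→(10, 6): d=(0,-4) top-left  bias=+0
  edge (10, 6)→(12, 8): d=(2,2) right/bottom  bias=-1
  edge (12, 8)→(10, 10): d=(-2,2) right/bottom  bias=-1
    (2,0)@(5, 1): e=[-20,0,28] → ·  [on edge]
    (3,1)@(7, 3): e=[-12,0,20] → ·  [on edge]
    (8,1)@(17, 3): e=[28,-20,0] → ·  [on edge]
    (4,2)@(9, 5): e=[-4,0,12] → ·  [on edge]
    (7,2)@(15, 5): e=[20,-12,0] → ·  [on edge]
    (5,3)@(11, 7): e=[4,0,4] → ·  [on edge]
    (6,3)@(13, 7): e=[12,-4,0] → ·  [on edge]
    (5,4)@(11, 9): e=[4,4,0] → ·  [on edge]
    (6,4)@(13, 9): e=[12,0,-4] → ·  [on edge]
    (4,5)@(9, 11): e=[-4,12,0] → ·  [on edge]
    (7,5)@(15, 11): e=[20,0,-12] → ·  [on edge]
    (3,6)@(7, 13): e=[-12,20,0] → ·  [on edge]
    (8,6)@(17, 13): e=[28,0,-20] → ·  [on edge]
    (2,7)@(5, 15): e=[-20,28,0] → ·  [on edge]
    (1,8)@(3, 17): e=[-28,36,0] → ·  [on edge]
    (0,9)@(1, 19): e=[-36,44,0] → ·  [on edge]
  covered (0 px):
    · · · · · · · · ·
    · · · · · · · · ·
    · · · · · · · · ·
    · · · · · · · · ·
    · · · · · · · · ·
    · · · · · · · · ·
    · · · · · · · · ·
    · · · · · · · · ·
    · · · · · · · · ·
    · · · · · · · · ·
T4:
  2·area = 110  (B↔C swapped to make it positive)
  edge (11, 10)→(0, 16): d=(-11,6) right/bottom  bias=-1
  edge (0, 16)→(0, 6): d=(0,-10) top-left  bias=+0
  edge (0, 6)→(11, 10): d=(11,4) right/bottom  bias=-1
    (0,3)@(1, 7): e=[93,10,7] → █
    (1,3)@(3, 7): e=[81,30,-1] → ·
    (0,4)@(1, 9): e=[71,10,29] → █
    (1,4)@(3, 9): e=[59,30,21] → █
    (2,4)@(5, 9): e=[47,50,13] → █
    (3,4)@(7, 9): e=[35,70,5] → █
    (4,4)@(9, 9): e=[23,90,-3] → ·
    (0,5)@(1, 11): e=[49,10,51] → █
    (4,5)@(9, 11): e=[1,90,19] → █
    (5,5)@(11, 11): e=[-11,110,11] → ·
    (0,6)@(1, 13): e=[27,10,73] → █
    (3,6)@(7, 13): e=[-9,70,49] → ·
  covered (14 px):
    · · · · · · · · ·
    · · · · · · · · ·
    · · · · · · · · ·
    █ · · · · · · · ·
    █ █ █ █ · · · · ·
    █ █ █ █ █ · · · ·
    █ █ █ · · · · · ·
    █ · · · · · · · ·
    · · · · · · · · ·
    · · · · · · · · ·

Result: 55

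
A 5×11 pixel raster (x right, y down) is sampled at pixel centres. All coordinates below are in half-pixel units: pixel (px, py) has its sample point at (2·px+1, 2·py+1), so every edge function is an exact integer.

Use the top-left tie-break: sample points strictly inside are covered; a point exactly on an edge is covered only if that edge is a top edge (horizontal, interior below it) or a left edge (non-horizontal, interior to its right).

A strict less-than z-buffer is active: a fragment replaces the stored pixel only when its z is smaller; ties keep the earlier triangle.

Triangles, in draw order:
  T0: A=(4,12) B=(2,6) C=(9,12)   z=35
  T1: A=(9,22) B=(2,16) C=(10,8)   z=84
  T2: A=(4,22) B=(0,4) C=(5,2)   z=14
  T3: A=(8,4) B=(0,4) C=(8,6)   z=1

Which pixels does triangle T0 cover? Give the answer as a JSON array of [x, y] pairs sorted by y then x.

T0:
  2·area = 30
  edge (4, 12)→(2, 6): d=(-2,-6) top-left  bias=+0
  edge (2, 6)→(9, 12): d=(7,6) right/bottom  bias=-1
  edge (9, 12)→(4, 12): d=(-5,0) right/bottom  bias=-1
    (0,1)@(1, 3): e=[0,-15,45] → ·  [on edge]
    (1,3)@(3, 7): e=[4,1,25] → #
    (2,3)@(5, 7): e=[16,-11,25] → ·
    (1,4)@(3, 9): e=[0,15,15] → #  [on edge]
    (2,4)@(5, 9): e=[12,3,15] → #
    (3,4)@(7, 9): e=[24,-9,15] → ·
    (1,5)@(3, 11): e=[-4,29,5] → ·
    (2,5)@(5, 11): e=[8,17,5] → #
    (3,5)@(7, 11): e=[20,5,5] → #
    (4,5)@(9, 11): e=[32,-7,5] → ·
    (2,6)@(5, 13): e=[4,31,-5] → ·
    (3,6)@(7, 13): e=[16,19,-5] → ·
    (2,7)@(5, 15): e=[0,45,-15] → ·  [on edge]
    (3,10)@(7, 21): e=[0,75,-45] → ·  [on edge]
  covered (5 px):
    · · · · ·
    · · · · ·
    · · · · ·
    · # · · ·
    · # # · ·
    · · # # ·
    · · · · ·
    · · · · ·
    · · · · ·
    · · · · ·
    · · · · ·
T1:
  2·area = 104
  edge (9, 22)→(2, 16): d=(-7,-6) top-left  bias=+0
  edge (2, 16)→(10, 8): d=(8,-8) top-left  bias=+0
  edge (10, 8)→(9, 22): d=(-1,14) right/bottom  bias=-1
    (4,4)@(9, 9): e=[91,0,13] → #  [on edge]
    (3,5)@(7, 11): e=[65,0,39] → #  [on edge]
    (2,6)@(5, 13): e=[39,0,65] → #  [on edge]
    (1,7)@(3, 15): e=[13,0,91] → #  [on edge]
    (0,8)@(1, 17): e=[-13,0,117] → ·  [on edge]
    (1,8)@(3, 17): e=[-1,16,89] → ·
    (2,8)@(5, 17): e=[11,32,61] → #
    (2,9)@(5, 19): e=[-3,48,59] → ·
    (3,9)@(7, 19): e=[9,64,31] → #
    (3,10)@(7, 21): e=[-5,80,29] → ·
    (4,10)@(9, 21): e=[7,96,1] → #
  covered (16 px):
    · · · · ·
    · · · · ·
    · · · · ·
    · · · · ·
    · · · · #
    · · · # #
    · · # # #
    · # # # #
    · · # # #
    · · · # #
    · · · · #
T2:
  2·area = 98
  edge (4, 22)→(0, 4): d=(-4,-18) top-left  bias=+0
  edge (0, 4)→(5, 2): d=(5,-2) top-left  bias=+0
  edge (5, 2)→(4, 22): d=(-1,20) right/bottom  bias=-1
    (1,1)@(3, 3): e=[58,1,39] → #
    (2,1)@(5, 3): e=[94,5,-1] → ·
    (0,2)@(1, 5): e=[14,7,77] → #
    (2,2)@(5, 5): e=[86,15,-3] → ·
    (0,3)@(1, 7): e=[6,17,75] → #
    (2,3)@(5, 7): e=[78,25,-5] → ·
    (0,4)@(1, 9): e=[-2,27,73] → ·
    (1,4)@(3, 9): e=[34,31,33] → #
    (2,4)@(5, 9): e=[70,35,-7] → ·
    (1,5)@(3, 11): e=[26,41,31] → #
    (2,5)@(5, 11): e=[62,45,-9] → ·
    (1,6)@(3, 13): e=[18,51,29] → #
  covered (10 px):
    · · · · ·
    · # · · ·
    # # · · ·
    # # · · ·
    · # · · ·
    · # · · ·
    · # · · ·
    · # · · ·
    · # · · ·
    · · · · ·
    · · · · ·
T3:
  2·area = 16  (B↔C swapped to make it positive)
  edge (8, 4)→(8, 6): d=(0,2) right/bottom  bias=-1
  edge (8, 6)→(0, 4): d=(-8,-2) top-left  bias=+0
  edge (0, 4)→(8, 4): d=(8,0) top-left  bias=+0
    (2,2)@(5, 5): e=[6,2,8] → #
    (3,2)@(7, 5): e=[2,6,8] → #
    (4,2)@(9, 5): e=[-2,10,8] → ·
    (2,3)@(5, 7): e=[6,-14,24] → ·
    (3,3)@(7, 7): e=[2,-10,24] → ·
  covered (2 px):
    · · · · ·
    · · · · ·
    · · # # ·
    · · · · ·
    · · · · ·
    · · · · ·
    · · · · ·
    · · · · ·
    · · · · ·
    · · · · ·
    · · · · ·

Answer: [[1,3],[1,4],[2,4],[2,5],[3,5]]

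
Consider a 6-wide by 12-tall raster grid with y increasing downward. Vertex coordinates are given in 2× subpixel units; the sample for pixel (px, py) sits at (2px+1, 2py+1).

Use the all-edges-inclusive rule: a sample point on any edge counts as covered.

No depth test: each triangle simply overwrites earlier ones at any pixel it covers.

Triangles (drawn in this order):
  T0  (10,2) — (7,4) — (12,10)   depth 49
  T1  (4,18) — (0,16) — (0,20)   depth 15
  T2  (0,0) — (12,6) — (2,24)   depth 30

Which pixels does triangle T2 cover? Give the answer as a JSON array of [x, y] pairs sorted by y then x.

T0:
  2·area = 28  (B↔C swapped to make it positive)
  edge (10, 2)→(12, 10): d=(2,8) inclusive
  edge (12, 10)→(7, 4): d=(-5,-6) inclusive
  edge (7, 4)→(10, 2): d=(3,-2) inclusive
    (4,1)@(9, 3): e=[10,17,1] → █
    (5,1)@(11, 3): e=[-6,29,5] → ·
    (4,2)@(9, 5): e=[14,7,7] → █
    (5,2)@(11, 5): e=[-2,19,11] → ·
    (4,3)@(9, 7): e=[18,-3,13] → ·
    (5,3)@(11, 7): e=[2,9,17] → █
    (5,4)@(11, 9): e=[6,-1,23] → ·
  covered (3 px):
    · · · · · ·
    · · · · █ ·
    · · · · █ ·
    · · · · · █
    · · · · · ·
    · · · · · ·
    · · · · · ·
    · · · · · ·
    · · · · · ·
    · · · · · ·
    · · · · · ·
    · · · · · ·
T1:
  2·area = 16  (B↔C swapped to make it positive)
  edge (4, 18)→(0, 20): d=(-4,2) inclusive
  edge (0, 20)→(0, 16): d=(0,-4) inclusive
  edge (0, 16)→(4, 18): d=(4,2) inclusive
    (0,8)@(1, 17): e=[10,4,2] → █
    (1,8)@(3, 17): e=[6,12,-2] → ·
    (0,9)@(1, 19): e=[2,4,10] → █
    (1,9)@(3, 19): e=[-2,12,6] → ·
    (0,10)@(1, 21): e=[-6,4,18] → ·
  covered (2 px):
    · · · · · ·
    · · · · · ·
    · · · · · ·
    · · · · · ·
    · · · · · ·
    · · · · · ·
    · · · · · ·
    · · · · · ·
    █ · · · · ·
    █ · · · · ·
    · · · · · ·
    · · · · · ·
T2:
  2·area = 276
  edge (0, 0)→(12, 6): d=(12,6) inclusive
  edge (12, 6)→(2, 24): d=(-10,18) inclusive
  edge (2, 24)→(0, 0): d=(-2,-24) inclusive
    (0,0)@(1, 1): e=[6,248,22] → █
    (1,0)@(3, 1): e=[-6,212,70] → ·
    (0,1)@(1, 3): e=[30,228,18] → █
    (1,1)@(3, 3): e=[18,192,66] → █
    (2,1)@(5, 3): e=[6,156,114] → █
    (3,1)@(7, 3): e=[-6,120,162] → ·
    (0,2)@(1, 5): e=[54,208,14] → █
    (3,2)@(7, 5): e=[18,100,158] → █
    (4,2)@(9, 5): e=[6,64,206] → █
    (5,2)@(11, 5): e=[-6,28,254] → ·
    (0,3)@(1, 7): e=[78,188,10] → █
    (5,3)@(11, 7): e=[18,8,250] → █
    (3,7)@(7, 15): e=[138,0,138] → █  [on edge]
  covered (35 px):
    █ · · · · ·
    █ █ █ · · ·
    █ █ █ █ █ ·
    █ █ █ █ █ █
    █ █ █ █ █ ·
    █ █ █ █ █ ·
    · █ █ █ · ·
    · █ █ █ · ·
    · █ █ · · ·
    · █ · · · ·
    · █ · · · ·
    · · · · · ·

Result: [[0,0],[0,1],[1,1],[2,1],[0,2],[1,2],[2,2],[3,2],[4,2],[0,3],[1,3],[2,3],[3,3],[4,3],[5,3],[0,4],[1,4],[2,4],[3,4],[4,4],[0,5],[1,5],[2,5],[3,5],[4,5],[1,6],[2,6],[3,6],[1,7],[2,7],[3,7],[1,8],[2,8],[1,9],[1,10]]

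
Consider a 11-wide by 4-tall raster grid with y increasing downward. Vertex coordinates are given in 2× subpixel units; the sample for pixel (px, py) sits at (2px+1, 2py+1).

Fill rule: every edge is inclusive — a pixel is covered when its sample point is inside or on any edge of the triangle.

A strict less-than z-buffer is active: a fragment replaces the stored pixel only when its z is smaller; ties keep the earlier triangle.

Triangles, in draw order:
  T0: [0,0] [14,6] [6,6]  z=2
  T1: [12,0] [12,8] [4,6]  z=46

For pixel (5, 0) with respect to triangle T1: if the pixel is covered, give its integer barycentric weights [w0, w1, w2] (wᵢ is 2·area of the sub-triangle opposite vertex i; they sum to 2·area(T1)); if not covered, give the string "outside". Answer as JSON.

T0:
  2·area = 48
  edge (0, 0)→(14, 6): d=(14,6) inclusive
  edge (14, 6)→(6, 6): d=(-8,0) inclusive
  edge (6, 6)→(0, 0): d=(-6,-6) inclusive
    (0,0)@(1, 1): e=[8,40,0] → █  [on edge]
    (1,0)@(3, 1): e=[-4,40,12] → ·
    (0,1)@(1, 3): e=[36,24,-12] → ·
    (1,1)@(3, 3): e=[24,24,0] → █  [on edge]
    (2,1)@(5, 3): e=[12,24,12] → █
    (3,1)@(7, 3): e=[0,24,24] → █  [on edge]
    (4,1)@(9, 3): e=[-12,24,36] → ·
    (1,2)@(3, 5): e=[52,8,-12] → ·
    (2,2)@(5, 5): e=[40,8,0] → █  [on edge]
    (4,2)@(9, 5): e=[16,8,24] → █
    (5,2)@(11, 5): e=[4,8,36] → █
    (6,2)@(13, 5): e=[-8,8,48] → ·
    (3,3)@(7, 7): e=[56,-8,0] → ·  [on edge]
  covered (8 px):
    █ · · · · · · · · · ·
    · █ █ █ · · · · · · ·
    · · █ █ █ █ · · · · ·
    · · · · · · · · · · ·
T1:
  2·area = 64
  edge (12, 0)→(12, 8): d=(0,8) inclusive
  edge (12, 8)→(4, 6): d=(-8,-2) inclusive
  edge (4, 6)→(12, 0): d=(8,-6) inclusive
    (5,0)@(11, 1): e=[8,54,2] → █
    (6,0)@(13, 1): e=[-8,58,14] → ·
    (4,1)@(9, 3): e=[24,34,6] → █
    (6,1)@(13, 3): e=[-8,42,30] → ·
    (3,2)@(7, 5): e=[40,14,10] → █
    (6,2)@(13, 5): e=[-8,26,46] → ·
    (3,3)@(7, 7): e=[40,-2,26] → ·
    (4,3)@(9, 7): e=[24,2,38] → █
    (6,3)@(13, 7): e=[-8,10,62] → ·
  covered (8 px):
    · · · · · █ · · · · ·
    · · · · █ █ · · · · ·
    · · · █ █ █ · · · · ·
    · · · · █ █ · · · · ·

Final: [54,2,8]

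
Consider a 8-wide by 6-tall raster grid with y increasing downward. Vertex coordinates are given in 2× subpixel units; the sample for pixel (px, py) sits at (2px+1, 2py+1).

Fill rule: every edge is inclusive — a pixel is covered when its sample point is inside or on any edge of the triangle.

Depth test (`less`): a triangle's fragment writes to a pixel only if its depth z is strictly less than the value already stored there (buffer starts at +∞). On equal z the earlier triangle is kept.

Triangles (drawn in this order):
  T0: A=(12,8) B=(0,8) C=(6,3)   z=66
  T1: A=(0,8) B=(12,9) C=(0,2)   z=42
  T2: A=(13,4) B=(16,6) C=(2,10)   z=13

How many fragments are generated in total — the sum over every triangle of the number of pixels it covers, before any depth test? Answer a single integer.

T0:
  2·area = 60
  edge (12, 8)→(0, 8): d=(-12,0) inclusive
  edge (0, 8)→(6, 3): d=(6,-5) inclusive
  edge (6, 3)→(12, 8): d=(6,5) inclusive
    (2,2)@(5, 5): e=[36,7,17] → █
    (3,2)@(7, 5): e=[36,17,7] → █
    (4,2)@(9, 5): e=[36,27,-3] → ·
    (1,3)@(3, 7): e=[12,9,39] → █
    (4,3)@(9, 7): e=[12,39,9] → █
    (5,3)@(11, 7): e=[12,49,-1] → ·
    (1,4)@(3, 9): e=[-12,21,51] → ·
    (2,4)@(5, 9): e=[-12,31,41] → ·
    (3,4)@(7, 9): e=[-12,41,31] → ·
    (4,4)@(9, 9): e=[-12,51,21] → ·
  covered (6 px):
    · · · · · · · ·
    · · · · · · · ·
    · · █ █ · · · ·
    · █ █ █ █ · · ·
    · · · · · · · ·
    · · · · · · · ·
T1:
  2·area = 72  (B↔C swapped to make it positive)
  edge (0, 8)→(0, 2): d=(0,-6) inclusive
  edge (0, 2)→(12, 9): d=(12,7) inclusive
  edge (12, 9)→(0, 8): d=(-12,-1) inclusive
    (0,1)@(1, 3): e=[6,5,61] → █
    (1,1)@(3, 3): e=[18,-9,63] → ·
    (0,2)@(1, 5): e=[6,29,37] → █
    (1,2)@(3, 5): e=[18,15,39] → █
    (2,2)@(5, 5): e=[30,1,41] → █
    (3,2)@(7, 5): e=[42,-13,43] → ·
    (0,3)@(1, 7): e=[6,53,13] → █
    (3,3)@(7, 7): e=[42,11,19] → █
    (4,3)@(9, 7): e=[54,-3,21] → ·
    (0,4)@(1, 9): e=[6,77,-11] → ·
    (1,4)@(3, 9): e=[18,63,-9] → ·
    (2,4)@(5, 9): e=[30,49,-7] → ·
  covered (8 px):
    · · · · · · · ·
    █ · · · · · · ·
    █ █ █ · · · · ·
    █ █ █ █ · · · ·
    · · · · · · · ·
    · · · · · · · ·
T2:
  2·area = 40
  edge (13, 4)→(16, 6): d=(3,2) inclusive
  edge (16, 6)→(2, 10): d=(-14,4) inclusive
  edge (2, 10)→(13, 4): d=(11,-6) inclusive
    (6,2)@(13, 5): e=[3,26,11] → █
    (7,2)@(15, 5): e=[-1,18,23] → ·
    (4,3)@(9, 7): e=[17,14,9] → █
    (5,3)@(11, 7): e=[13,6,21] → █
    (6,3)@(13, 7): e=[9,-2,33] → ·
    (2,4)@(5, 9): e=[31,2,7] → █
    (3,4)@(7, 9): e=[27,-6,19] → ·
    (4,4)@(9, 9): e=[23,-14,31] → ·
    (5,4)@(11, 9): e=[19,-22,43] → ·
    (2,5)@(5, 11): e=[37,-26,29] → ·
  covered (4 px):
    · · · · · · · ·
    · · · · · · · ·
    · · · · · · █ ·
    · · · · █ █ · ·
    · · █ · · · · ·
    · · · · · · · ·

Result: 18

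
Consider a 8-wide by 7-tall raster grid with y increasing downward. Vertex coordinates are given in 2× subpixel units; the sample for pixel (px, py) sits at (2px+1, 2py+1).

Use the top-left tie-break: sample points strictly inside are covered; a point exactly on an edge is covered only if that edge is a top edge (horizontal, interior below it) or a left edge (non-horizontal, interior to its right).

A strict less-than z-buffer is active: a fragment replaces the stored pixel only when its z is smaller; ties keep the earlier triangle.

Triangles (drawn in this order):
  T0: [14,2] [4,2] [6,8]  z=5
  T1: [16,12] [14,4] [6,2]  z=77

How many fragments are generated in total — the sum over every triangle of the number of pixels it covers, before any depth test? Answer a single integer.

T0:
  2·area = 60  (B↔C swapped to make it positive)
  edge (14, 2)→(6, 8): d=(-8,6) right/bottom  bias=-1
  edge (6, 8)→(4, 2): d=(-2,-6) top-left  bias=+0
  edge (4, 2)→(14, 2): d=(10,0) top-left  bias=+0
    (2,1)@(5, 3): e=[46,4,10] → █
    (3,1)@(7, 3): e=[34,16,10] → █
    (4,1)@(9, 3): e=[22,28,10] → █
    (5,1)@(11, 3): e=[10,40,10] → █
    (6,1)@(13, 3): e=[-2,52,10] → ·
    (2,2)@(5, 5): e=[30,0,30] → █  [on edge]
    (5,2)@(11, 5): e=[-6,36,30] → ·
    (2,3)@(5, 7): e=[14,-4,50] → ·
    (3,3)@(7, 7): e=[2,8,50] → █
    (4,3)@(9, 7): e=[-10,20,50] → ·
    (3,4)@(7, 9): e=[-14,4,70] → ·
    (3,5)@(7, 11): e=[-30,0,90] → ·  [on edge]
  covered (8 px):
    · · · · · · · ·
    · · █ █ █ █ · ·
    · · █ █ █ · · ·
    · · · █ · · · ·
    · · · · · · · ·
    · · · · · · · ·
    · · · · · · · ·
T1:
  2·area = 60  (B↔C swapped to make it positive)
  edge (16, 12)→(6, 2): d=(-10,-10) top-left  bias=+0
  edge (6, 2)→(14, 4): d=(8,2) right/bottom  bias=-1
  edge (14, 4)→(16, 12): d=(2,8) right/bottom  bias=-1
    (2,0)@(5, 1): e=[0,-6,66] → ·  [on edge]
    (3,1)@(7, 3): e=[0,6,54] → █  [on edge]
    (4,1)@(9, 3): e=[20,2,38] → █
    (5,1)@(11, 3): e=[40,-2,22] → ·
    (3,2)@(7, 5): e=[-20,22,58] → ·
    (4,2)@(9, 5): e=[0,18,42] → █  [on edge]
    (5,2)@(11, 5): e=[20,14,26] → █
    (6,2)@(13, 5): e=[40,10,10] → █
    (7,2)@(15, 5): e=[60,6,-6] → ·
    (4,3)@(9, 7): e=[-20,34,46] → ·
    (5,3)@(11, 7): e=[0,30,30] → █  [on edge]
    (7,3)@(15, 7): e=[40,22,-2] → ·
    (6,4)@(13, 9): e=[0,42,18] → █  [on edge]
    (7,5)@(15, 11): e=[0,54,6] → █  [on edge]
  covered (10 px):
    · · · · · · · ·
    · · · █ █ · · ·
    · · · · █ █ █ ·
    · · · · · █ █ ·
    · · · · · · █ █
    · · · · · · · █
    · · · · · · · ·

Result: 18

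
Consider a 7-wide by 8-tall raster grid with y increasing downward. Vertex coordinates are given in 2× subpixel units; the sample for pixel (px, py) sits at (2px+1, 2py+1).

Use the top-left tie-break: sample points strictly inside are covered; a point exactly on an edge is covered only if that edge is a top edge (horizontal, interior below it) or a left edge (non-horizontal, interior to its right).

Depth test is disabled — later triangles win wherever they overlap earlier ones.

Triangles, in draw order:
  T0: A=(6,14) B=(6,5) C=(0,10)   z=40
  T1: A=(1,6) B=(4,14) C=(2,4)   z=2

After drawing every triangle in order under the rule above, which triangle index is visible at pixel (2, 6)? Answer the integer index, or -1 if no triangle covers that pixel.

T0:
  2·area = 54  (B↔C swapped to make it positive)
  edge (6, 14)→(0, 10): d=(-6,-4) top-left  bias=+0
  edge (0, 10)→(6, 5): d=(6,-5) top-left  bias=+0
  edge (6, 5)→(6, 14): d=(0,9) right/bottom  bias=-1
    (2,3)@(5, 7): e=[38,7,9] → #
    (3,3)@(7, 7): e=[46,17,-9] → ·
    (1,4)@(3, 9): e=[18,9,27] → #
    (3,4)@(7, 9): e=[34,29,-9] → ·
    (1,5)@(3, 11): e=[6,21,27] → #
    (3,5)@(7, 11): e=[22,41,-9] → ·
    (1,6)@(3, 13): e=[-6,33,27] → ·
    (2,6)@(5, 13): e=[2,43,9] → #
    (3,6)@(7, 13): e=[10,53,-9] → ·
    (2,7)@(5, 15): e=[-10,55,9] → ·
  covered (6 px):
    · · · · · · ·
    · · · · · · ·
    · · · · · · ·
    · · # · · · ·
    · # # · · · ·
    · # # · · · ·
    · · # · · · ·
    · · · · · · ·
T1:
  2·area = 14  (B↔C swapped to make it positive)
  edge (1, 6)→(2, 4): d=(1,-2) top-left  bias=+0
  edge (2, 4)→(4, 14): d=(2,10) right/bottom  bias=-1
  edge (4, 14)→(1, 6): d=(-3,-8) top-left  bias=+0
    (1,4)@(3, 9): e=[7,0,7] → ·  [on edge]
    (1,5)@(3, 11): e=[9,4,1] → #
    (2,5)@(5, 11): e=[13,-16,17] → ·
    (1,6)@(3, 13): e=[11,8,-5] → ·
  covered (1 px):
    · · · · · · ·
    · · · · · · ·
    · · · · · · ·
    · · · · · · ·
    · · · · · · ·
    · # · · · · ·
    · · · · · · ·
    · · · · · · ·

Z-buffer (winner per pixel, '.' = empty):
  . . . . . . .
  . . . . . . .
  . . . . . . .
  . . 0 . . . .
  . 0 0 . . . .
  . 1 0 . . . .
  . . 0 . . . .
  . . . . . . .

Result: 0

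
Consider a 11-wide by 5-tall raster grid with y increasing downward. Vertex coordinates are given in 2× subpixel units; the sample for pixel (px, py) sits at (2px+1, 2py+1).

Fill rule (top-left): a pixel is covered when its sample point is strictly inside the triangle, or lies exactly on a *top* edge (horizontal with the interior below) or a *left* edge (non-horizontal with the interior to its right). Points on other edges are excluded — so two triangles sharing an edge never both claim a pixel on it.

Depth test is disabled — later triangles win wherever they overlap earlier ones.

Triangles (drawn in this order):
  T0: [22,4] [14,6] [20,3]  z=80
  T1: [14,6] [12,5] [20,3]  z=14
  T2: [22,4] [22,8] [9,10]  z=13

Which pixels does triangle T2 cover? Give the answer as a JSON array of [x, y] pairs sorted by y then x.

T0:
  2·area = 12
  edge (22, 4)→(14, 6): d=(-8,2) right/bottom  bias=-1
  edge (14, 6)→(20, 3): d=(6,-3) top-left  bias=+0
  edge (20, 3)→(22, 4): d=(2,1) right/bottom  bias=-1
    (8,2)@(17, 5): e=[2,3,7] → X
    (9,2)@(19, 5): e=[-2,9,5] → .
    (8,3)@(17, 7): e=[-14,15,11] → .
  covered (1 px):
    . . . . . . . . . . .
    . . . . . . . . . . .
    . . . . . . . . X . .
    . . . . . . . . . . .
    . . . . . . . . . . .
T1:
  2·area = 12
  edge (14, 6)→(12, 5): d=(-2,-1) top-left  bias=+0
  edge (12, 5)→(20, 3): d=(8,-2) top-left  bias=+0
  edge (20, 3)→(14, 6): d=(-6,3) right/bottom  bias=-1
    (6,2)@(13, 5): e=[1,2,9] → X
    (7,2)@(15, 5): e=[3,6,3] → X
    (8,2)@(17, 5): e=[5,10,-3] → .
    (6,3)@(13, 7): e=[-3,18,-3] → .
    (7,3)@(15, 7): e=[-1,22,-9] → .
  covered (2 px):
    . . . . . . . . . . .
    . . . . . . . . . . .
    . . . . . . X X . . .
    . . . . . . . . . . .
    . . . . . . . . . . .
T2:
  2·area = 52
  edge (22, 4)→(22, 8): d=(0,4) right/bottom  bias=-1
  edge (22, 8)→(9, 10): d=(-13,2) right/bottom  bias=-1
  edge (9, 10)→(22, 4): d=(13,-6) top-left  bias=+0
    (10,2)@(21, 5): e=[4,41,7] → X
    (8,3)@(17, 7): e=[20,23,9] → X
    (9,3)@(19, 7): e=[12,19,21] → X
    (6,4)@(13, 9): e=[36,5,11] → X
    (7,4)@(15, 9): e=[28,1,23] → X
    (8,4)@(17, 9): e=[20,-3,35] → .
    (9,4)@(19, 9): e=[12,-7,47] → .
    (10,4)@(21, 9): e=[4,-11,59] → .
  covered (6 px):
    . . . . . . . . . . .
    . . . . . . . . . . .
    . . . . . . . . . . X
    . . . . . . . . X X X
    . . . . . . X X . . .

Result: [[10,2],[8,3],[9,3],[10,3],[6,4],[7,4]]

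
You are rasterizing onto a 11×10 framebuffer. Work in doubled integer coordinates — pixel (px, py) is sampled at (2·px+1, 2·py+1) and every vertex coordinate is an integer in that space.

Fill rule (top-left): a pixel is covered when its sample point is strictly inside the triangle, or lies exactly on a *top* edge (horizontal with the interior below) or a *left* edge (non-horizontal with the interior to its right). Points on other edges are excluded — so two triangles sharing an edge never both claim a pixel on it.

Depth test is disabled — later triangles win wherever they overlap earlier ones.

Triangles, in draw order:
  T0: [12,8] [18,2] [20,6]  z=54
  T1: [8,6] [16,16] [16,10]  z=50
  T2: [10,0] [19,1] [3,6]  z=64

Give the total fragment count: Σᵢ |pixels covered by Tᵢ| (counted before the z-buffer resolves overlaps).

T0:
  2·area = 36
  edge (12, 8)→(18, 2): d=(6,-6) top-left  bias=+0
  edge (18, 2)→(20, 6): d=(2,4) right/bottom  bias=-1
  edge (20, 6)→(12, 8): d=(-8,2) right/bottom  bias=-1
    (9,0)@(19, 1): e=[0,-6,42] → .  [on edge]
    (8,1)@(17, 3): e=[0,6,30] → X  [on edge]
    (9,1)@(19, 3): e=[12,-2,26] → .
    (7,2)@(15, 5): e=[0,18,18] → X  [on edge]
    (9,2)@(19, 5): e=[24,2,10] → X
    (10,2)@(21, 5): e=[36,-6,6] → .
    (6,3)@(13, 7): e=[0,30,6] → X  [on edge]
    (8,3)@(17, 7): e=[24,14,-2] → .
    (9,3)@(19, 7): e=[36,6,-6] → .
    (5,4)@(11, 9): e=[0,42,-6] → .  [on edge]
    (6,4)@(13, 9): e=[12,34,-10] → .
    (7,4)@(15, 9): e=[24,26,-14] → .
    (4,5)@(9, 11): e=[0,54,-18] → .  [on edge]
    (3,6)@(7, 13): e=[0,66,-30] → .  [on edge]
    (2,7)@(5, 15): e=[0,78,-42] → .  [on edge]
    (1,8)@(3, 17): e=[0,90,-54] → .  [on edge]
    (0,9)@(1, 19): e=[0,102,-66] → .  [on edge]
  covered (6 px):
    . . . . . . . . . . .
    . . . . . . . . X . .
    . . . . . . . X X X .
    . . . . . . X X . . .
    . . . . . . . . . . .
    . . . . . . . . . . .
    . . . . . . . . . . .
    . . . . . . . . . . .
    . . . . . . . . . . .
    . . . . . . . . . . .
T1:
  2·area = 48  (B↔C swapped to make it positive)
  edge (8, 6)→(16, 10): d=(8,4) right/bottom  bias=-1
  edge (16, 10)→(16, 16): d=(0,6) right/bottom  bias=-1
  edge (16, 16)→(8, 6): d=(-8,-10) top-left  bias=+0
    (4,3)@(9, 7): e=[4,42,2] → X
    (5,3)@(11, 7): e=[-4,30,22] → .
    (4,4)@(9, 9): e=[20,42,-14] → .
    (5,4)@(11, 9): e=[12,30,6] → X
    (6,4)@(13, 9): e=[4,18,26] → X
    (7,4)@(15, 9): e=[-4,6,46] → .
    (5,5)@(11, 11): e=[28,30,-10] → .
    (6,5)@(13, 11): e=[20,18,10] → X
    (7,5)@(15, 11): e=[12,6,30] → X
    (8,5)@(17, 11): e=[4,-6,50] → .
    (6,6)@(13, 13): e=[36,18,-6] → .
    (7,6)@(15, 13): e=[28,6,14] → X
  covered (6 px):
    . . . . . . . . . . .
    . . . . . . . . . . .
    . . . . . . . . . . .
    . . . . X . . . . . .
    . . . . . X X . . . .
    . . . . . . X X . . .
    . . . . . . . X . . .
    . . . . . . . . . . .
    . . . . . . . . . . .
    . . . . . . . . . . .
T2:
  2·area = 61
  edge (10, 0)→(19, 1): d=(9,1) right/bottom  bias=-1
  edge (19, 1)→(3, 6): d=(-16,5) right/bottom  bias=-1
  edge (3, 6)→(10, 0): d=(7,-6) top-left  bias=+0
    (4,0)@(9, 1): e=[10,50,1] → X
    (5,0)@(11, 1): e=[8,40,13] → X
    (6,0)@(13, 1): e=[6,30,25] → X
    (7,0)@(15, 1): e=[4,20,37] → X
    (8,0)@(17, 1): e=[2,10,49] → X
    (9,0)@(19, 1): e=[0,0,61] → .  [on edge]
    (3,1)@(7, 3): e=[30,28,3] → X
    (6,1)@(13, 3): e=[24,-2,39] → .
    (7,1)@(15, 3): e=[22,-12,51] → .
    (8,1)@(17, 3): e=[20,-22,63] → .
    (2,2)@(5, 5): e=[50,6,5] → X
    (3,2)@(7, 5): e=[48,-4,17] → .
  covered (9 px):
    . . . . X X X X X . .
    . . . X X X . . . . .
    . . X . . . . . . . .
    . . . . . . . . . . .
    . . . . . . . . . . .
    . . . . . . . . . . .
    . . . . . . . . . . .
    . . . . . . . . . . .
    . . . . . . . . . . .
    . . . . . . . . . . .

Final: 21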